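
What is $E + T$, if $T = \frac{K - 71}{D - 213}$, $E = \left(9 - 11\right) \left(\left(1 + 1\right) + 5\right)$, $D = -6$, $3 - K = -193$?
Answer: $- \frac{3191}{219} \approx -14.571$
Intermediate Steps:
$K = 196$ ($K = 3 - -193 = 3 + 193 = 196$)
$E = -14$ ($E = - 2 \left(2 + 5\right) = \left(-2\right) 7 = -14$)
$T = - \frac{125}{219}$ ($T = \frac{196 - 71}{-6 - 213} = \frac{125}{-219} = 125 \left(- \frac{1}{219}\right) = - \frac{125}{219} \approx -0.57078$)
$E + T = -14 - \frac{125}{219} = - \frac{3191}{219}$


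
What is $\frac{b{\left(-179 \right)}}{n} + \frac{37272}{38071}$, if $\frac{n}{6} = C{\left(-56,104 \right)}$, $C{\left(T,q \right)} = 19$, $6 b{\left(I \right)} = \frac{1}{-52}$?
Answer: $\frac{1325652425}{1354109328} \approx 0.97898$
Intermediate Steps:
$b{\left(I \right)} = - \frac{1}{312}$ ($b{\left(I \right)} = \frac{1}{6 \left(-52\right)} = \frac{1}{6} \left(- \frac{1}{52}\right) = - \frac{1}{312}$)
$n = 114$ ($n = 6 \cdot 19 = 114$)
$\frac{b{\left(-179 \right)}}{n} + \frac{37272}{38071} = - \frac{1}{312 \cdot 114} + \frac{37272}{38071} = \left(- \frac{1}{312}\right) \frac{1}{114} + 37272 \cdot \frac{1}{38071} = - \frac{1}{35568} + \frac{37272}{38071} = \frac{1325652425}{1354109328}$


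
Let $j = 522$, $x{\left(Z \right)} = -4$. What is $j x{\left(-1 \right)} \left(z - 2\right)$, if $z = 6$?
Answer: $-8352$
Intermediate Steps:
$j x{\left(-1 \right)} \left(z - 2\right) = 522 \left(- 4 \left(6 - 2\right)\right) = 522 \left(\left(-4\right) 4\right) = 522 \left(-16\right) = -8352$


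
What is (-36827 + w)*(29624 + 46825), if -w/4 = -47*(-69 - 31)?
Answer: -4252628523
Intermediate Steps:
w = -18800 (w = -(-188)*(-69 - 31) = -(-188)*(-100) = -4*4700 = -18800)
(-36827 + w)*(29624 + 46825) = (-36827 - 18800)*(29624 + 46825) = -55627*76449 = -4252628523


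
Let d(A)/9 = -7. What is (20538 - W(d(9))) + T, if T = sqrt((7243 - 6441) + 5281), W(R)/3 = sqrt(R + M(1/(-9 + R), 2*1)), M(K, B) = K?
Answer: 20538 + sqrt(6083) - I*sqrt(9074)/4 ≈ 20616.0 - 23.814*I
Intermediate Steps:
d(A) = -63 (d(A) = 9*(-7) = -63)
W(R) = 3*sqrt(R + 1/(-9 + R))
T = sqrt(6083) (T = sqrt(802 + 5281) = sqrt(6083) ≈ 77.994)
(20538 - W(d(9))) + T = (20538 - 3*sqrt((1 - 63*(-9 - 63))/(-9 - 63))) + sqrt(6083) = (20538 - 3*sqrt((1 - 63*(-72))/(-72))) + sqrt(6083) = (20538 - 3*sqrt(-(1 + 4536)/72)) + sqrt(6083) = (20538 - 3*sqrt(-1/72*4537)) + sqrt(6083) = (20538 - 3*sqrt(-4537/72)) + sqrt(6083) = (20538 - 3*I*sqrt(9074)/12) + sqrt(6083) = (20538 - I*sqrt(9074)/4) + sqrt(6083) = 20538 + sqrt(6083) - I*sqrt(9074)/4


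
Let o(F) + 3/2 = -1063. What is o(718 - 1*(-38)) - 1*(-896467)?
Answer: 1790805/2 ≈ 8.9540e+5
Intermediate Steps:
o(F) = -2129/2 (o(F) = -3/2 - 1063 = -2129/2)
o(718 - 1*(-38)) - 1*(-896467) = -2129/2 - 1*(-896467) = -2129/2 + 896467 = 1790805/2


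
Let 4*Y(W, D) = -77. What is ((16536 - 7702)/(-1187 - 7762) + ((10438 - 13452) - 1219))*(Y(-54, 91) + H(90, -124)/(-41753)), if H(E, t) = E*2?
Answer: 121842753320651/1494590388 ≈ 81523.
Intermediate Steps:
H(E, t) = 2*E
Y(W, D) = -77/4 (Y(W, D) = (¼)*(-77) = -77/4)
((16536 - 7702)/(-1187 - 7762) + ((10438 - 13452) - 1219))*(Y(-54, 91) + H(90, -124)/(-41753)) = ((16536 - 7702)/(-1187 - 7762) + ((10438 - 13452) - 1219))*(-77/4 + (2*90)/(-41753)) = (8834/(-8949) + (-3014 - 1219))*(-77/4 + 180*(-1/41753)) = (8834*(-1/8949) - 4233)*(-77/4 - 180/41753) = (-8834/8949 - 4233)*(-3215701/167012) = -37889951/8949*(-3215701/167012) = 121842753320651/1494590388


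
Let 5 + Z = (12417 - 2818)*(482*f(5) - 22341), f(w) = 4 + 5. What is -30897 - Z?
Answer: 172779905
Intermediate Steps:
f(w) = 9
Z = -172810802 (Z = -5 + (12417 - 2818)*(482*9 - 22341) = -5 + 9599*(4338 - 22341) = -5 + 9599*(-18003) = -5 - 172810797 = -172810802)
-30897 - Z = -30897 - 1*(-172810802) = -30897 + 172810802 = 172779905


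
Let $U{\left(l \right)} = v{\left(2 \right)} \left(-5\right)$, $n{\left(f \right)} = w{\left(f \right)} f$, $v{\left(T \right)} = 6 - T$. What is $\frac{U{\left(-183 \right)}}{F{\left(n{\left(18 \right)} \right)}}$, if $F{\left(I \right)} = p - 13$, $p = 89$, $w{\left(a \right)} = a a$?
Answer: $- \frac{5}{19} \approx -0.26316$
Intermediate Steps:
$w{\left(a \right)} = a^{2}$
$n{\left(f \right)} = f^{3}$ ($n{\left(f \right)} = f^{2} f = f^{3}$)
$F{\left(I \right)} = 76$ ($F{\left(I \right)} = 89 - 13 = 76$)
$U{\left(l \right)} = -20$ ($U{\left(l \right)} = \left(6 - 2\right) \left(-5\right) = 4 \left(-5\right) = -20$)
$\frac{U{\left(-183 \right)}}{F{\left(n{\left(18 \right)} \right)}} = - \frac{20}{76} = \left(-20\right) \frac{1}{76} = - \frac{5}{19}$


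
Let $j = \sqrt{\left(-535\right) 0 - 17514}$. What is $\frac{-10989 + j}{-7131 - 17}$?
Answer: $\frac{10989}{7148} - \frac{3 i \sqrt{1946}}{7148} \approx 1.5374 - 0.018514 i$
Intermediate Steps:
$j = 3 i \sqrt{1946}$ ($j = \sqrt{0 - 17514} = \sqrt{-17514} = 3 i \sqrt{1946} \approx 132.34 i$)
$\frac{-10989 + j}{-7131 - 17} = \frac{-10989 + 3 i \sqrt{1946}}{-7131 - 17} = \frac{-10989 + 3 i \sqrt{1946}}{-7148} = \left(-10989 + 3 i \sqrt{1946}\right) \left(- \frac{1}{7148}\right) = \frac{10989}{7148} - \frac{3 i \sqrt{1946}}{7148}$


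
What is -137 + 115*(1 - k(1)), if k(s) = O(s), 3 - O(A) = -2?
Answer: -597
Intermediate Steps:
O(A) = 5 (O(A) = 3 - 1*(-2) = 3 + 2 = 5)
k(s) = 5
-137 + 115*(1 - k(1)) = -137 + 115*(1 - 1*5) = -137 + 115*(1 - 5) = -137 + 115*(-4) = -137 - 460 = -597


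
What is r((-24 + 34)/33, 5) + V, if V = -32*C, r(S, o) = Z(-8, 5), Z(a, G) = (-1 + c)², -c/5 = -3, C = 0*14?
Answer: 196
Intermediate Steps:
C = 0
c = 15 (c = -5*(-3) = 15)
Z(a, G) = 196 (Z(a, G) = (-1 + 15)² = 14² = 196)
r(S, o) = 196
V = 0 (V = -32*0 = 0)
r((-24 + 34)/33, 5) + V = 196 + 0 = 196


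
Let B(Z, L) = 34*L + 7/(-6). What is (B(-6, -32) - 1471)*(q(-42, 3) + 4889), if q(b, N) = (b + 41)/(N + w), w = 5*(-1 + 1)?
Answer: -112642213/9 ≈ -1.2516e+7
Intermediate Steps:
w = 0 (w = 5*0 = 0)
q(b, N) = (41 + b)/N (q(b, N) = (b + 41)/(N + 0) = (41 + b)/N)
B(Z, L) = -7/6 + 34*L (B(Z, L) = 34*L + 7*(-⅙) = 34*L - 7/6 = -7/6 + 34*L)
(B(-6, -32) - 1471)*(q(-42, 3) + 4889) = ((-7/6 + 34*(-32)) - 1471)*((41 - 42)/3 + 4889) = ((-7/6 - 1088) - 1471)*((⅓)*(-1) + 4889) = (-6535/6 - 1471)*(-⅓ + 4889) = -15361/6*14666/3 = -112642213/9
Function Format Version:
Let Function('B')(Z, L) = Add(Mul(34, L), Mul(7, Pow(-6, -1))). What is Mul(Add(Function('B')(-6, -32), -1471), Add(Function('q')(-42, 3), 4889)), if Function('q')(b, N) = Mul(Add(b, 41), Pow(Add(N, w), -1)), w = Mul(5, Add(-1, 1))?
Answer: Rational(-112642213, 9) ≈ -1.2516e+7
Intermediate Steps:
w = 0 (w = Mul(5, 0) = 0)
Function('q')(b, N) = Mul(Pow(N, -1), Add(41, b)) (Function('q')(b, N) = Mul(Add(b, 41), Pow(Add(N, 0), -1)) = Mul(Add(41, b), Pow(N, -1)) = Mul(Pow(N, -1), Add(41, b)))
Function('B')(Z, L) = Add(Rational(-7, 6), Mul(34, L)) (Function('B')(Z, L) = Add(Mul(34, L), Mul(7, Rational(-1, 6))) = Add(Mul(34, L), Rational(-7, 6)) = Add(Rational(-7, 6), Mul(34, L)))
Mul(Add(Function('B')(-6, -32), -1471), Add(Function('q')(-42, 3), 4889)) = Mul(Add(Add(Rational(-7, 6), Mul(34, -32)), -1471), Add(Mul(Pow(3, -1), Add(41, -42)), 4889)) = Mul(Add(Add(Rational(-7, 6), -1088), -1471), Add(Mul(Rational(1, 3), -1), 4889)) = Mul(Add(Rational(-6535, 6), -1471), Add(Rational(-1, 3), 4889)) = Mul(Rational(-15361, 6), Rational(14666, 3)) = Rational(-112642213, 9)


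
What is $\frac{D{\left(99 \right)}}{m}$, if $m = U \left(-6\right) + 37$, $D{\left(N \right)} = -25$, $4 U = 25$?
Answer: $50$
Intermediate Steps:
$U = \frac{25}{4}$ ($U = \frac{1}{4} \cdot 25 = \frac{25}{4} \approx 6.25$)
$m = - \frac{1}{2}$ ($m = \frac{25}{4} \left(-6\right) + 37 = - \frac{75}{2} + 37 = - \frac{1}{2} \approx -0.5$)
$\frac{D{\left(99 \right)}}{m} = - \frac{25}{- \frac{1}{2}} = \left(-25\right) \left(-2\right) = 50$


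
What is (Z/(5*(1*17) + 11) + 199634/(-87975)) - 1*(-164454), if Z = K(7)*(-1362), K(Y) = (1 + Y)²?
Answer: 14387759716/87975 ≈ 1.6354e+5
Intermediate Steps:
Z = -87168 (Z = (1 + 7)²*(-1362) = 8²*(-1362) = 64*(-1362) = -87168)
(Z/(5*(1*17) + 11) + 199634/(-87975)) - 1*(-164454) = (-87168/(5*(1*17) + 11) + 199634/(-87975)) - 1*(-164454) = (-87168/(5*17 + 11) + 199634*(-1/87975)) + 164454 = (-87168/(85 + 11) - 199634/87975) + 164454 = (-87168/96 - 199634/87975) + 164454 = (-87168*1/96 - 199634/87975) + 164454 = (-908 - 199634/87975) + 164454 = -80080934/87975 + 164454 = 14387759716/87975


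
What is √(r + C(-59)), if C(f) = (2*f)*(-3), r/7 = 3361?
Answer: √23881 ≈ 154.53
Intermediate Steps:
r = 23527 (r = 7*3361 = 23527)
C(f) = -6*f
√(r + C(-59)) = √(23527 - 6*(-59)) = √(23527 + 354) = √23881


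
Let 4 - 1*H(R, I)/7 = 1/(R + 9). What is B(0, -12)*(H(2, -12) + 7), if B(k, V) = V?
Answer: -4536/11 ≈ -412.36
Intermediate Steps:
H(R, I) = 28 - 7/(9 + R) (H(R, I) = 28 - 7/(R + 9) = 28 - 7/(9 + R))
B(0, -12)*(H(2, -12) + 7) = -12*(7*(35 + 4*2)/(9 + 2) + 7) = -12*(7*(35 + 8)/11 + 7) = -12*(7*(1/11)*43 + 7) = -12*(301/11 + 7) = -12*378/11 = -4536/11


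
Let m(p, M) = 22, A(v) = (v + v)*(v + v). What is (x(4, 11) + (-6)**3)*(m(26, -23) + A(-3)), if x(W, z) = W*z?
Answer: -9976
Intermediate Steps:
A(v) = 4*v**2 (A(v) = (2*v)*(2*v) = 4*v**2)
(x(4, 11) + (-6)**3)*(m(26, -23) + A(-3)) = (4*11 + (-6)**3)*(22 + 4*(-3)**2) = (44 - 216)*(22 + 4*9) = -172*(22 + 36) = -172*58 = -9976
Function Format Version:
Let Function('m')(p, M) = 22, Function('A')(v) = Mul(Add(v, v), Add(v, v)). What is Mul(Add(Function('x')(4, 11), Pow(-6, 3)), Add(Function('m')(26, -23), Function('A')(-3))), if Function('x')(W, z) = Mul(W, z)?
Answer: -9976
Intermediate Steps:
Function('A')(v) = Mul(4, Pow(v, 2)) (Function('A')(v) = Mul(Mul(2, v), Mul(2, v)) = Mul(4, Pow(v, 2)))
Mul(Add(Function('x')(4, 11), Pow(-6, 3)), Add(Function('m')(26, -23), Function('A')(-3))) = Mul(Add(Mul(4, 11), Pow(-6, 3)), Add(22, Mul(4, Pow(-3, 2)))) = Mul(Add(44, -216), Add(22, Mul(4, 9))) = Mul(-172, Add(22, 36)) = Mul(-172, 58) = -9976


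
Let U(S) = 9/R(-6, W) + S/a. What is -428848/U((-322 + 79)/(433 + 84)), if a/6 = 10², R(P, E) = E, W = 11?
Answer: -44342883200/84519 ≈ -5.2465e+5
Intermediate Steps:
a = 600 (a = 6*10² = 6*100 = 600)
U(S) = 9/11 + S/600
-428848/U((-322 + 79)/(433 + 84)) = -428848/(9/11 + ((-322 + 79)/(433 + 84))/600) = -428848/(9/11 + (-243/517)/600) = -428848/(9/11 + (-243*1/517)/600) = -428848/(9/11 + (1/600)*(-243/517)) = -428848/(9/11 - 81/103400) = -428848/84519/103400 = -428848*103400/84519 = -44342883200/84519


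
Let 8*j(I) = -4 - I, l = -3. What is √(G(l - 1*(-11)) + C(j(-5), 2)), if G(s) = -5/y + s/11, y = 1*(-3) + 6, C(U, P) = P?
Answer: √1155/33 ≈ 1.0299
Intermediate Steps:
j(I) = -½ - I/8 (j(I) = (-4 - I)/8 = -½ - I/8)
y = 3 (y = -3 + 6 = 3)
G(s) = -5/3 + s/11
√(G(l - 1*(-11)) + C(j(-5), 2)) = √((-5/3 + (-3 - 1*(-11))/11) + 2) = √((-5/3 + (-3 + 11)/11) + 2) = √((-5/3 + (1/11)*8) + 2) = √((-5/3 + 8/11) + 2) = √(-31/33 + 2) = √(35/33) = √1155/33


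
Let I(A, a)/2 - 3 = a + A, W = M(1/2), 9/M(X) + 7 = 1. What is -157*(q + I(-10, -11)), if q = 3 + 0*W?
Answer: 5181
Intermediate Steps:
M(X) = -3/2 (M(X) = 9/(-7 + 1) = 9/(-6) = 9*(-⅙) = -3/2)
W = -3/2 ≈ -1.5000
q = 3 (q = 3 + 0*(-3/2) = 3 + 0 = 3)
I(A, a) = 6 + 2*A + 2*a (I(A, a) = 6 + 2*(a + A) = 6 + 2*(A + a) = 6 + (2*A + 2*a) = 6 + 2*A + 2*a)
-157*(q + I(-10, -11)) = -157*(3 + (6 + 2*(-10) + 2*(-11))) = -157*(3 + (6 - 20 - 22)) = -157*(3 - 36) = -157*(-33) = 5181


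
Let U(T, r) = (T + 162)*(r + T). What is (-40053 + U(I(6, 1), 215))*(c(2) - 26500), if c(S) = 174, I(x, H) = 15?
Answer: -17296182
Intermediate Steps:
U(T, r) = (162 + T)*(T + r)
(-40053 + U(I(6, 1), 215))*(c(2) - 26500) = (-40053 + (15**2 + 162*15 + 162*215 + 15*215))*(174 - 26500) = (-40053 + (225 + 2430 + 34830 + 3225))*(-26326) = (-40053 + 40710)*(-26326) = 657*(-26326) = -17296182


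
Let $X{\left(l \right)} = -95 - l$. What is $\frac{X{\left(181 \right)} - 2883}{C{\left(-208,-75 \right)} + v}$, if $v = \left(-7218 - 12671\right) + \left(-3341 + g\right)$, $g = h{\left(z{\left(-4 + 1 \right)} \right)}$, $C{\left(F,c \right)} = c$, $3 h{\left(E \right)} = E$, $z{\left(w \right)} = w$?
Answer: $\frac{3159}{23306} \approx 0.13554$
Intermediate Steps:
$h{\left(E \right)} = \frac{E}{3}$
$g = -1$ ($g = \frac{-4 + 1}{3} = \frac{1}{3} \left(-3\right) = -1$)
$v = -23231$ ($v = \left(-7218 - 12671\right) - 3342 = -19889 - 3342 = -23231$)
$\frac{X{\left(181 \right)} - 2883}{C{\left(-208,-75 \right)} + v} = \frac{\left(-95 - 181\right) - 2883}{-75 - 23231} = \frac{\left(-95 - 181\right) - 2883}{-23306} = \left(-276 - 2883\right) \left(- \frac{1}{23306}\right) = \left(-3159\right) \left(- \frac{1}{23306}\right) = \frac{3159}{23306}$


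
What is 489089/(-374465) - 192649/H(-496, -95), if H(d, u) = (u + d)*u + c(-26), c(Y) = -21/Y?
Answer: -2589615722809/546640636815 ≈ -4.7373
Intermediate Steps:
H(d, u) = 21/26 + u*(d + u) (H(d, u) = (u + d)*u - 21/(-26) = (d + u)*u - 21*(-1/26) = u*(d + u) + 21/26 = 21/26 + u*(d + u))
489089/(-374465) - 192649/H(-496, -95) = 489089/(-374465) - 192649/(21/26 + (-95)² - 496*(-95)) = 489089*(-1/374465) - 192649/(21/26 + 9025 + 47120) = -489089/374465 - 192649/1459791/26 = -489089/374465 - 192649*26/1459791 = -489089/374465 - 5008874/1459791 = -2589615722809/546640636815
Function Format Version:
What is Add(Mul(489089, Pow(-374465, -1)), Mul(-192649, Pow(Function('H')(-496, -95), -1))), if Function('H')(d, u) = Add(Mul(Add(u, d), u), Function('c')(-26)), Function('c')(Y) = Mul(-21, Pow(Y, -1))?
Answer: Rational(-2589615722809, 546640636815) ≈ -4.7373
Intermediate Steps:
Function('H')(d, u) = Add(Rational(21, 26), Mul(u, Add(d, u))) (Function('H')(d, u) = Add(Mul(Add(u, d), u), Mul(-21, Pow(-26, -1))) = Add(Mul(Add(d, u), u), Mul(-21, Rational(-1, 26))) = Add(Mul(u, Add(d, u)), Rational(21, 26)) = Add(Rational(21, 26), Mul(u, Add(d, u))))
Add(Mul(489089, Pow(-374465, -1)), Mul(-192649, Pow(Function('H')(-496, -95), -1))) = Add(Mul(489089, Pow(-374465, -1)), Mul(-192649, Pow(Add(Rational(21, 26), Pow(-95, 2), Mul(-496, -95)), -1))) = Add(Mul(489089, Rational(-1, 374465)), Mul(-192649, Pow(Add(Rational(21, 26), 9025, 47120), -1))) = Add(Rational(-489089, 374465), Mul(-192649, Pow(Rational(1459791, 26), -1))) = Add(Rational(-489089, 374465), Mul(-192649, Rational(26, 1459791))) = Add(Rational(-489089, 374465), Rational(-5008874, 1459791)) = Rational(-2589615722809, 546640636815)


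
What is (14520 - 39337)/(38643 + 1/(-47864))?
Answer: -1187840888/1849608551 ≈ -0.64221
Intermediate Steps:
(14520 - 39337)/(38643 + 1/(-47864)) = -24817/(38643 - 1/47864) = -24817/1849608551/47864 = -24817*47864/1849608551 = -1187840888/1849608551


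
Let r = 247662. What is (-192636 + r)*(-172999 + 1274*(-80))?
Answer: -15127692894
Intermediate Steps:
(-192636 + r)*(-172999 + 1274*(-80)) = (-192636 + 247662)*(-172999 + 1274*(-80)) = 55026*(-172999 - 101920) = 55026*(-274919) = -15127692894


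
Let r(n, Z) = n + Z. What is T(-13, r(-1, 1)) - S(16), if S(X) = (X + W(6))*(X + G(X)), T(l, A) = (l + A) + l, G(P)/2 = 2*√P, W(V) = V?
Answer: -730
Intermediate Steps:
r(n, Z) = Z + n
G(P) = 4*√P (G(P) = 2*(2*√P) = 4*√P)
T(l, A) = A + 2*l (T(l, A) = (A + l) + l = A + 2*l)
S(X) = (6 + X)*(X + 4*√X) (S(X) = (X + 6)*(X + 4*√X) = (6 + X)*(X + 4*√X))
T(-13, r(-1, 1)) - S(16) = ((1 - 1) + 2*(-13)) - (16² + 4*16^(3/2) + 6*16 + 24*√16) = (0 - 26) - (256 + 4*64 + 96 + 24*4) = -26 - (256 + 256 + 96 + 96) = -26 - 1*704 = -26 - 704 = -730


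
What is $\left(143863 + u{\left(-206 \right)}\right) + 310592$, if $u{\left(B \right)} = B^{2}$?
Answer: $496891$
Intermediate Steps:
$\left(143863 + u{\left(-206 \right)}\right) + 310592 = \left(143863 + \left(-206\right)^{2}\right) + 310592 = \left(143863 + 42436\right) + 310592 = 186299 + 310592 = 496891$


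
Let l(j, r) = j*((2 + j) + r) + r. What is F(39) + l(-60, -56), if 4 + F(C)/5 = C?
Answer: 6959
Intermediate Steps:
l(j, r) = r + j*(2 + j + r) (l(j, r) = j*(2 + j + r) + r = r + j*(2 + j + r))
F(C) = -20 + 5*C
F(39) + l(-60, -56) = (-20 + 5*39) + (-56 + (-60)**2 + 2*(-60) - 60*(-56)) = (-20 + 195) + (-56 + 3600 - 120 + 3360) = 175 + 6784 = 6959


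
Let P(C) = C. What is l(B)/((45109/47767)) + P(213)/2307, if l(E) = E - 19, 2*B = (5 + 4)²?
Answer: 1585916867/69377642 ≈ 22.859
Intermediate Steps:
B = 81/2 (B = (5 + 4)²/2 = (½)*9² = (½)*81 = 81/2 ≈ 40.500)
l(E) = -19 + E
l(B)/((45109/47767)) + P(213)/2307 = (-19 + 81/2)/((45109/47767)) + 213/2307 = 43/(2*((45109*(1/47767)))) + 213*(1/2307) = 43/(2*(45109/47767)) + 71/769 = (43/2)*(47767/45109) + 71/769 = 2053981/90218 + 71/769 = 1585916867/69377642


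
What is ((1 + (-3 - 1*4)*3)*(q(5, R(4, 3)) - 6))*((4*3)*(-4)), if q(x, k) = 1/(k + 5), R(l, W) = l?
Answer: -16960/3 ≈ -5653.3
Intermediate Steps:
q(x, k) = 1/(5 + k)
((1 + (-3 - 1*4)*3)*(q(5, R(4, 3)) - 6))*((4*3)*(-4)) = ((1 + (-3 - 1*4)*3)*(1/(5 + 4) - 6))*((4*3)*(-4)) = ((1 + (-3 - 4)*3)*(1/9 - 6))*(12*(-4)) = ((1 - 7*3)*(⅑ - 6))*(-48) = ((1 - 21)*(-53/9))*(-48) = -20*(-53/9)*(-48) = (1060/9)*(-48) = -16960/3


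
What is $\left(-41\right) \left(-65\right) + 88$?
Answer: $2753$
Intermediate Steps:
$\left(-41\right) \left(-65\right) + 88 = 2665 + 88 = 2753$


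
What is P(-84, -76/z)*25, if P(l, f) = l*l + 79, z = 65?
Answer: 178375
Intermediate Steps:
P(l, f) = 79 + l² (P(l, f) = l² + 79 = 79 + l²)
P(-84, -76/z)*25 = (79 + (-84)²)*25 = (79 + 7056)*25 = 7135*25 = 178375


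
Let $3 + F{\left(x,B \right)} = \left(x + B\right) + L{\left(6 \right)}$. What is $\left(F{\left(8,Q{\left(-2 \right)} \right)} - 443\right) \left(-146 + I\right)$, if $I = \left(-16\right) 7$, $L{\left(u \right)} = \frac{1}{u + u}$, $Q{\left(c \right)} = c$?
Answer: $\frac{226997}{2} \approx 1.135 \cdot 10^{5}$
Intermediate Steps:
$L{\left(u \right)} = \frac{1}{2 u}$
$F{\left(x,B \right)} = - \frac{35}{12} + B + x$ ($F{\left(x,B \right)} = -3 + \left(\left(x + B\right) + \frac{1}{2 \cdot 6}\right) = -3 + \left(\left(B + x\right) + \frac{1}{2} \cdot \frac{1}{6}\right) = -3 + \left(\left(B + x\right) + \frac{1}{12}\right) = -3 + \left(\frac{1}{12} + B + x\right) = - \frac{35}{12} + B + x$)
$I = -112$
$\left(F{\left(8,Q{\left(-2 \right)} \right)} - 443\right) \left(-146 + I\right) = \left(\left(- \frac{35}{12} - 2 + 8\right) - 443\right) \left(-146 - 112\right) = \left(\frac{37}{12} - 443\right) \left(-258\right) = \left(- \frac{5279}{12}\right) \left(-258\right) = \frac{226997}{2}$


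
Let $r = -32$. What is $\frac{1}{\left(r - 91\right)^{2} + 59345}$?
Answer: $\frac{1}{74474} \approx 1.3428 \cdot 10^{-5}$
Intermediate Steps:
$\frac{1}{\left(r - 91\right)^{2} + 59345} = \frac{1}{\left(-32 - 91\right)^{2} + 59345} = \frac{1}{\left(-123\right)^{2} + 59345} = \frac{1}{15129 + 59345} = \frac{1}{74474}$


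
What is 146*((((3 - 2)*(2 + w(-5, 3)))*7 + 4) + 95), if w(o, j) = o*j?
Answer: 1168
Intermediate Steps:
w(o, j) = j*o
146*((((3 - 2)*(2 + w(-5, 3)))*7 + 4) + 95) = 146*((((3 - 2)*(2 + 3*(-5)))*7 + 4) + 95) = 146*(((1*(2 - 15))*7 + 4) + 95) = 146*(((1*(-13))*7 + 4) + 95) = 146*((-13*7 + 4) + 95) = 146*((-91 + 4) + 95) = 146*(-87 + 95) = 146*8 = 1168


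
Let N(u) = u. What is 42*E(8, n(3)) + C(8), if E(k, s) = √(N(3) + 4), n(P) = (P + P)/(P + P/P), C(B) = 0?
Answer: 42*√7 ≈ 111.12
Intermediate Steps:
n(P) = 2*P/(1 + P) (n(P) = (2*P)/(P + 1) = (2*P)/(1 + P) = 2*P/(1 + P))
E(k, s) = √7 (E(k, s) = √(3 + 4) = √7)
42*E(8, n(3)) + C(8) = 42*√7 + 0 = 42*√7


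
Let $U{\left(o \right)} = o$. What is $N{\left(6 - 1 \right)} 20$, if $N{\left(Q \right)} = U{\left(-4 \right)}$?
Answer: $-80$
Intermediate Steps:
$N{\left(Q \right)} = -4$
$N{\left(6 - 1 \right)} 20 = \left(-4\right) 20 = -80$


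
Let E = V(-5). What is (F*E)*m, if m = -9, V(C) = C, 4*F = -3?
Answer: -135/4 ≈ -33.750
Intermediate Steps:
F = -¾ (F = (¼)*(-3) = -¾ ≈ -0.75000)
E = -5
(F*E)*m = -¾*(-5)*(-9) = (15/4)*(-9) = -135/4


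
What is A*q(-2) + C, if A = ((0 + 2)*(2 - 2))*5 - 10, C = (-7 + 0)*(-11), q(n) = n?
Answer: 97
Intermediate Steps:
C = 77 (C = -7*(-11) = 77)
A = -10 (A = (2*0)*5 - 10 = 0*5 - 10 = 0 - 10 = -10)
A*q(-2) + C = -10*(-2) + 77 = 20 + 77 = 97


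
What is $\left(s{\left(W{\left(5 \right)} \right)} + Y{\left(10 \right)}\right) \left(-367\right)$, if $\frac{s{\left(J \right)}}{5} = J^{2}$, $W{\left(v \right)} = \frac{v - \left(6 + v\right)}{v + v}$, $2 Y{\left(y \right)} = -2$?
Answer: $- \frac{1468}{5} \approx -293.6$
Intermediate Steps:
$Y{\left(y \right)} = -1$ ($Y{\left(y \right)} = \frac{1}{2} \left(-2\right) = -1$)
$W{\left(v \right)} = - \frac{3}{v}$ ($W{\left(v \right)} = - \frac{6}{2 v} = - 6 \frac{1}{2 v} = - \frac{3}{v}$)
$s{\left(J \right)} = 5 J^{2}$
$\left(s{\left(W{\left(5 \right)} \right)} + Y{\left(10 \right)}\right) \left(-367\right) = \left(5 \left(- \frac{3}{5}\right)^{2} - 1\right) \left(-367\right) = \left(5 \cdot \frac{9}{25} - 1\right) \left(-367\right) = \left(\frac{9}{5} - 1\right) \left(-367\right) = \frac{4}{5} \left(-367\right) = - \frac{1468}{5}$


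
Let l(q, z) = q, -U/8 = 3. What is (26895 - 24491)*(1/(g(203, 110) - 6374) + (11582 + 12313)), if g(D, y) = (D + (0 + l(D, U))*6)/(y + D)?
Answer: 114521875522328/1993641 ≈ 5.7444e+7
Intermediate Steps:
U = -24 (U = -8*3 = -24)
g(D, y) = 7*D/(D + y) (g(D, y) = (D + (0 + D)*6)/(y + D) = (D + D*6)/(D + y) = (D + 6*D)/(D + y) = (7*D)/(D + y) = 7*D/(D + y))
(26895 - 24491)*(1/(g(203, 110) - 6374) + (11582 + 12313)) = (26895 - 24491)*(1/(7*203/(203 + 110) - 6374) + (11582 + 12313)) = 2404*(1/(7*203/313 - 6374) + 23895) = 2404*(1/(7*203*(1/313) - 6374) + 23895) = 2404*(1/(1421/313 - 6374) + 23895) = 2404*(1/(-1993641/313) + 23895) = 2404*(-313/1993641 + 23895) = 2404*(47638051382/1993641) = 114521875522328/1993641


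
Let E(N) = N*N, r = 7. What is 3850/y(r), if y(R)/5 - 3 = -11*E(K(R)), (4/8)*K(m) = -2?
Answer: -770/173 ≈ -4.4509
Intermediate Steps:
K(m) = -4 (K(m) = 2*(-2) = -4)
E(N) = N**2
y(R) = -865 (y(R) = 15 + 5*(-11*(-4)**2) = 15 + 5*(-11*16) = 15 + 5*(-176) = 15 - 880 = -865)
3850/y(r) = 3850/(-865) = 3850*(-1/865) = -770/173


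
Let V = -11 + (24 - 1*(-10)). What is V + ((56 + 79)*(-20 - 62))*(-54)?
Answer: 597803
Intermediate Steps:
V = 23 (V = -11 + (24 + 10) = -11 + 34 = 23)
V + ((56 + 79)*(-20 - 62))*(-54) = 23 + ((56 + 79)*(-20 - 62))*(-54) = 23 + (135*(-82))*(-54) = 23 - 11070*(-54) = 23 + 597780 = 597803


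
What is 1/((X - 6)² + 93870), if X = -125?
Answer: 1/111031 ≈ 9.0065e-6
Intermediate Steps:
1/((X - 6)² + 93870) = 1/((-125 - 6)² + 93870) = 1/((-131)² + 93870) = 1/(17161 + 93870) = 1/111031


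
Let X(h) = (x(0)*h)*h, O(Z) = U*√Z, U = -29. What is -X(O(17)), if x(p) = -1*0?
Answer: 0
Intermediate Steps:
x(p) = 0
O(Z) = -29*√Z
X(h) = 0 (X(h) = (0*h)*h = 0*h = 0)
-X(O(17)) = -1*0 = 0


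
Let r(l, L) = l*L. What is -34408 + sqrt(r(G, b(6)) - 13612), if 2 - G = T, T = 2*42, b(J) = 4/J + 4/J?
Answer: -34408 + 2*I*sqrt(30873)/3 ≈ -34408.0 + 117.14*I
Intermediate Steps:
b(J) = 8/J
T = 84
G = -82 (G = 2 - 1*84 = 2 - 84 = -82)
r(l, L) = L*l
-34408 + sqrt(r(G, b(6)) - 13612) = -34408 + sqrt((8/6)*(-82) - 13612) = -34408 + sqrt((8*(1/6))*(-82) - 13612) = -34408 + sqrt((4/3)*(-82) - 13612) = -34408 + sqrt(-328/3 - 13612) = -34408 + sqrt(-41164/3) = -34408 + 2*I*sqrt(30873)/3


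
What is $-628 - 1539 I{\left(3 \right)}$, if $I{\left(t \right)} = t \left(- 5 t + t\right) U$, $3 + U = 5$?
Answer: $110180$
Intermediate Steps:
$U = 2$ ($U = -3 + 5 = 2$)
$I{\left(t \right)} = - 8 t^{2}$ ($I{\left(t \right)} = t \left(- 5 t + t\right) 2 = t \left(- 4 t\right) 2 = - 4 t^{2} \cdot 2 = - 8 t^{2}$)
$-628 - 1539 I{\left(3 \right)} = -628 - 1539 \left(- 8 \cdot 3^{2}\right) = -628 - 1539 \left(\left(-8\right) 9\right) = -628 - -110808 = -628 + 110808 = 110180$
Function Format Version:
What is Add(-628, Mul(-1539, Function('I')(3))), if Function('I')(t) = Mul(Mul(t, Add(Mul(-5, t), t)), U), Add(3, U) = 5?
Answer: 110180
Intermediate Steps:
U = 2 (U = Add(-3, 5) = 2)
Function('I')(t) = Mul(-8, Pow(t, 2)) (Function('I')(t) = Mul(Mul(t, Add(Mul(-5, t), t)), 2) = Mul(Mul(t, Mul(-4, t)), 2) = Mul(Mul(-4, Pow(t, 2)), 2) = Mul(-8, Pow(t, 2)))
Add(-628, Mul(-1539, Function('I')(3))) = Add(-628, Mul(-1539, Mul(-8, Pow(3, 2)))) = Add(-628, Mul(-1539, Mul(-8, 9))) = Add(-628, Mul(-1539, -72)) = Add(-628, 110808) = 110180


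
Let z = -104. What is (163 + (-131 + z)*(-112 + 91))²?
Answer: 25989604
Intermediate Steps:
(163 + (-131 + z)*(-112 + 91))² = (163 + (-131 - 104)*(-112 + 91))² = (163 - 235*(-21))² = (163 + 4935)² = 5098² = 25989604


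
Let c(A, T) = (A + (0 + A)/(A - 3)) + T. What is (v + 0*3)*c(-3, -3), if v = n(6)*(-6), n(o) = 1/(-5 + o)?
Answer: 33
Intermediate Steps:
c(A, T) = A + T + A/(-3 + A) (c(A, T) = (A + A/(-3 + A)) + T = A + T + A/(-3 + A))
v = -6 (v = -6/(-5 + 6) = -6/1 = 1*(-6) = -6)
(v + 0*3)*c(-3, -3) = (-6 + 0*3)*(((-3)² - 3*(-3) - 2*(-3) - 3*(-3))/(-3 - 3)) = (-6 + 0)*((9 + 9 + 6 + 9)/(-6)) = -(-1)*33 = -6*(-11/2) = 33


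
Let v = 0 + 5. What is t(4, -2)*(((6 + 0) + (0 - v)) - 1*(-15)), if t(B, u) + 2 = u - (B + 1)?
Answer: -144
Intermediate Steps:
v = 5
t(B, u) = -3 + u - B (t(B, u) = -2 + (u - (B + 1)) = -2 + (u - (1 + B)) = -2 + (u + (-1 - B)) = -2 + (-1 + u - B) = -3 + u - B)
t(4, -2)*(((6 + 0) + (0 - v)) - 1*(-15)) = (-3 - 2 - 1*4)*(((6 + 0) + (0 - 1*5)) - 1*(-15)) = (-3 - 2 - 4)*((6 + (0 - 5)) + 15) = -9*((6 - 5) + 15) = -9*(1 + 15) = -9*16 = -144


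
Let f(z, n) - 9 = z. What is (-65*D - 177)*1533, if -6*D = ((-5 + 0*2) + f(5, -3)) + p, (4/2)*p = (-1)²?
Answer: -454279/4 ≈ -1.1357e+5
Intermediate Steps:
p = ½ (p = (½)*(-1)² = (½)*1 = ½ ≈ 0.50000)
f(z, n) = 9 + z
D = -19/12 (D = -(((-5 + 0*2) + (9 + 5)) + ½)/6 = -(((-5 + 0) + 14) + ½)/6 = -((-5 + 14) + ½)/6 = -(9 + ½)/6 = -⅙*19/2 = -19/12 ≈ -1.5833)
(-65*D - 177)*1533 = (-65*(-19/12) - 177)*1533 = (1235/12 - 177)*1533 = -889/12*1533 = -454279/4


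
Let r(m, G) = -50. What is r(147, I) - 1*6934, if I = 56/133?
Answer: -6984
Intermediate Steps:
I = 8/19 (I = 56*(1/133) = 8/19 ≈ 0.42105)
r(147, I) - 1*6934 = -50 - 1*6934 = -50 - 6934 = -6984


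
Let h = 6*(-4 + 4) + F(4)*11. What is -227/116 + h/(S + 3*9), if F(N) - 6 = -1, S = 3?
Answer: -43/348 ≈ -0.12356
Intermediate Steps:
F(N) = 5 (F(N) = 6 - 1 = 5)
h = 55 (h = 6*(-4 + 4) + 5*11 = 6*0 + 55 = 0 + 55 = 55)
-227/116 + h/(S + 3*9) = -227/116 + 55/(3 + 3*9) = -227*1/116 + 55/(3 + 27) = -227/116 + 55/30 = -227/116 + 55*(1/30) = -227/116 + 11/6 = -43/348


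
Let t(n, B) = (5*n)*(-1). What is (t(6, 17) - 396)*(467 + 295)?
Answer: -324612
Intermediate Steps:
t(n, B) = -5*n
(t(6, 17) - 396)*(467 + 295) = (-5*6 - 396)*(467 + 295) = (-30 - 396)*762 = -426*762 = -324612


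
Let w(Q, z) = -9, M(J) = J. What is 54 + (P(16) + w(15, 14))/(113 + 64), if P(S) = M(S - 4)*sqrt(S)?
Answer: 3199/59 ≈ 54.220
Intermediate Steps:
P(S) = sqrt(S)*(-4 + S) (P(S) = (S - 4)*sqrt(S) = (-4 + S)*sqrt(S) = sqrt(S)*(-4 + S))
54 + (P(16) + w(15, 14))/(113 + 64) = 54 + (sqrt(16)*(-4 + 16) - 9)/(113 + 64) = 54 + (4*12 - 9)/177 = 54 + (48 - 9)*(1/177) = 54 + 39*(1/177) = 54 + 13/59 = 3199/59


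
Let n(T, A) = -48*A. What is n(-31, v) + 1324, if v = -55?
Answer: 3964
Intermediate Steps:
n(-31, v) + 1324 = -48*(-55) + 1324 = 2640 + 1324 = 3964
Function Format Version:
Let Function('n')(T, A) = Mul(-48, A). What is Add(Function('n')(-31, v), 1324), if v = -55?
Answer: 3964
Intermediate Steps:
Add(Function('n')(-31, v), 1324) = Add(Mul(-48, -55), 1324) = Add(2640, 1324) = 3964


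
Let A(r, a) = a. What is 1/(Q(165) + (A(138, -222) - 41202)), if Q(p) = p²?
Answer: -1/14199 ≈ -7.0428e-5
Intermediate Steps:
1/(Q(165) + (A(138, -222) - 41202)) = 1/(165² + (-222 - 41202)) = 1/(27225 - 41424) = 1/(-14199) = -1/14199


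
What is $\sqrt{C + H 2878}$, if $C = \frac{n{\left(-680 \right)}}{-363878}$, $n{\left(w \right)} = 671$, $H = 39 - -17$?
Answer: $\frac{\sqrt{21339803185574374}}{363878} \approx 401.46$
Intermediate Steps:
$H = 56$ ($H = 39 + 17 = 56$)
$C = - \frac{671}{363878}$ ($C = \frac{671}{-363878} = 671 \left(- \frac{1}{363878}\right) = - \frac{671}{363878} \approx -0.001844$)
$\sqrt{C + H 2878} = \sqrt{- \frac{671}{363878} + 56 \cdot 2878} = \sqrt{- \frac{671}{363878} + 161168} = \sqrt{\frac{58645488833}{363878}} = \frac{\sqrt{21339803185574374}}{363878}$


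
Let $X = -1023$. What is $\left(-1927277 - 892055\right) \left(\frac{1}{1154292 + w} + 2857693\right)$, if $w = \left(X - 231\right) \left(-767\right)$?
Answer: $- \frac{8524521992892476846}{1058055} \approx -8.0568 \cdot 10^{12}$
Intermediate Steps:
$w = 961818$ ($w = \left(-1023 - 231\right) \left(-767\right) = \left(-1254\right) \left(-767\right) = 961818$)
$\left(-1927277 - 892055\right) \left(\frac{1}{1154292 + w} + 2857693\right) = \left(-1927277 - 892055\right) \left(\frac{1}{1154292 + 961818} + 2857693\right) = - 2819332 \left(\frac{1}{2116110} + 2857693\right) = \left(-2819332\right) \frac{6047192734231}{2116110} = - \frac{8524521992892476846}{1058055}$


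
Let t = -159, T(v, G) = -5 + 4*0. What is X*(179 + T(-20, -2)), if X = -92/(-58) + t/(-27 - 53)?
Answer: 24873/40 ≈ 621.83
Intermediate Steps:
T(v, G) = -5 (T(v, G) = -5 + 0 = -5)
X = 8291/2320 (X = -92/(-58) - 159/(-27 - 53) = -92*(-1/58) - 159/(-80) = 46/29 - 159*(-1/80) = 46/29 + 159/80 = 8291/2320 ≈ 3.5737)
X*(179 + T(-20, -2)) = 8291*(179 - 5)/2320 = (8291/2320)*174 = 24873/40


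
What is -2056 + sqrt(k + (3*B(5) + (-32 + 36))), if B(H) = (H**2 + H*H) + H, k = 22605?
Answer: -2056 + sqrt(22774) ≈ -1905.1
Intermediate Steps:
B(H) = H + 2*H**2 (B(H) = (H**2 + H**2) + H = 2*H**2 + H = H + 2*H**2)
-2056 + sqrt(k + (3*B(5) + (-32 + 36))) = -2056 + sqrt(22605 + (3*(5*(1 + 2*5)) + (-32 + 36))) = -2056 + sqrt(22605 + (3*(5*(1 + 10)) + 4)) = -2056 + sqrt(22605 + (3*(5*11) + 4)) = -2056 + sqrt(22605 + (3*55 + 4)) = -2056 + sqrt(22605 + (165 + 4)) = -2056 + sqrt(22605 + 169) = -2056 + sqrt(22774)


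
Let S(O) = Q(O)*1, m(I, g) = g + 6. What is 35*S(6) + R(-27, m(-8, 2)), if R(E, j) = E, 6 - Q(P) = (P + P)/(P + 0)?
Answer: 113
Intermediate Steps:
Q(P) = 4 (Q(P) = 6 - (P + P)/(P + 0) = 6 - 2*P/P = 6 - 1*2 = 6 - 2 = 4)
m(I, g) = 6 + g
S(O) = 4 (S(O) = 4*1 = 4)
35*S(6) + R(-27, m(-8, 2)) = 35*4 - 27 = 140 - 27 = 113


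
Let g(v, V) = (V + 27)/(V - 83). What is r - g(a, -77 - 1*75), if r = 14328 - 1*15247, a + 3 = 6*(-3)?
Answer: -43218/47 ≈ -919.53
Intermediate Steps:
a = -21 (a = -3 + 6*(-3) = -3 - 18 = -21)
r = -919 (r = 14328 - 15247 = -919)
g(v, V) = (27 + V)/(-83 + V)
r - g(a, -77 - 1*75) = -919 - (27 + (-77 - 1*75))/(-83 + (-77 - 1*75)) = -919 - (27 + (-77 - 75))/(-83 + (-77 - 75)) = -919 - (27 - 152)/(-83 - 152) = -919 - (-125)/(-235) = -919 - (-1)*(-125)/235 = -919 - 1*25/47 = -919 - 25/47 = -43218/47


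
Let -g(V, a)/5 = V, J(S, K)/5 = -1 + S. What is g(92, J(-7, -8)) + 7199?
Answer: 6739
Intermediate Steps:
J(S, K) = -5 + 5*S (J(S, K) = 5*(-1 + S) = -5 + 5*S)
g(V, a) = -5*V
g(92, J(-7, -8)) + 7199 = -5*92 + 7199 = -460 + 7199 = 6739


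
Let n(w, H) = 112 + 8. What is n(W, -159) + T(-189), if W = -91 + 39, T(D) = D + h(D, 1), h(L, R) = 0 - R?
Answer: -70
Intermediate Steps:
h(L, R) = -R
T(D) = -1 + D (T(D) = D - 1*1 = D - 1 = -1 + D)
W = -52
n(w, H) = 120
n(W, -159) + T(-189) = 120 + (-1 - 189) = 120 - 190 = -70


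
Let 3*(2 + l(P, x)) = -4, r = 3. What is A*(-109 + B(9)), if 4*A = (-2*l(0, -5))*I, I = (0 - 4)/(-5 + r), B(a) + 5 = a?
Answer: -350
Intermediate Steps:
l(P, x) = -10/3 (l(P, x) = -2 + (1/3)*(-4) = -2 - 4/3 = -10/3)
B(a) = -5 + a
I = 2 (I = (0 - 4)/(-5 + 3) = -4/(-2) = -4*(-1/2) = 2)
A = 10/3 (A = (-2*(-10/3)*2)/4 = ((20/3)*2)/4 = (1/4)*(40/3) = 10/3 ≈ 3.3333)
A*(-109 + B(9)) = 10*(-109 + (-5 + 9))/3 = 10*(-109 + 4)/3 = (10/3)*(-105) = -350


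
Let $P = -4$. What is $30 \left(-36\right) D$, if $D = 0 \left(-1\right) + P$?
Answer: $4320$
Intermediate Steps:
$D = -4$ ($D = 0 \left(-1\right) - 4 = 0 - 4 = -4$)
$30 \left(-36\right) D = 30 \left(-36\right) \left(-4\right) = \left(-1080\right) \left(-4\right) = 4320$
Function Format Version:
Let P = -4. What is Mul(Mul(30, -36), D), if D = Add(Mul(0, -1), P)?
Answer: 4320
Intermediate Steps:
D = -4 (D = Add(Mul(0, -1), -4) = Add(0, -4) = -4)
Mul(Mul(30, -36), D) = Mul(Mul(30, -36), -4) = Mul(-1080, -4) = 4320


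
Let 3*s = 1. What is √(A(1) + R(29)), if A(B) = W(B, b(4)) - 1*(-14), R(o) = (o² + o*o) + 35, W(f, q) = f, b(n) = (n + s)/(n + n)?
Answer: 2*√433 ≈ 41.617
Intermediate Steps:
s = ⅓ (s = (⅓)*1 = ⅓ ≈ 0.33333)
b(n) = (⅓ + n)/(2*n) (b(n) = (n + ⅓)/(n + n) = (⅓ + n)/((2*n)) = (⅓ + n)*(1/(2*n)) = (⅓ + n)/(2*n))
R(o) = 35 + 2*o² (R(o) = (o² + o²) + 35 = 2*o² + 35 = 35 + 2*o²)
A(B) = 14 + B (A(B) = B - 1*(-14) = B + 14 = 14 + B)
√(A(1) + R(29)) = √((14 + 1) + (35 + 2*29²)) = √(15 + (35 + 2*841)) = √(15 + (35 + 1682)) = √(15 + 1717) = √1732 = 2*√433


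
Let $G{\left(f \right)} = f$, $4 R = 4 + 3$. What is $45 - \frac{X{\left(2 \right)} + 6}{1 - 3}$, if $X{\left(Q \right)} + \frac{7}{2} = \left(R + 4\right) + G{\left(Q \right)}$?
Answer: $\frac{401}{8} \approx 50.125$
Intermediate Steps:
$R = \frac{7}{4}$ ($R = \frac{4 + 3}{4} = \frac{1}{4} \cdot 7 = \frac{7}{4} \approx 1.75$)
$X{\left(Q \right)} = \frac{9}{4} + Q$ ($X{\left(Q \right)} = - \frac{7}{2} + \left(\left(\frac{7}{4} + 4\right) + Q\right) = - \frac{7}{2} + \left(\frac{23}{4} + Q\right) = \frac{9}{4} + Q$)
$45 - \frac{X{\left(2 \right)} + 6}{1 - 3} = 45 - \frac{\left(\frac{9}{4} + 2\right) + 6}{1 - 3} = 45 - \frac{\frac{17}{4} + 6}{-2} = 45 - \frac{41}{4} \left(- \frac{1}{2}\right) = 45 - - \frac{41}{8} = 45 + \frac{41}{8} = \frac{401}{8}$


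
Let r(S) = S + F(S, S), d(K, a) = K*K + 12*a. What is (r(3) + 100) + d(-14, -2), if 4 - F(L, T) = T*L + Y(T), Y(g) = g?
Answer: 267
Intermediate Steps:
d(K, a) = K² + 12*a
F(L, T) = 4 - T - L*T (F(L, T) = 4 - (T*L + T) = 4 - (L*T + T) = 4 - (T + L*T) = 4 + (-T - L*T) = 4 - T - L*T)
r(S) = 4 - S² (r(S) = S + (4 - S - S*S) = S + (4 - S - S²) = 4 - S²)
(r(3) + 100) + d(-14, -2) = ((4 - 1*3²) + 100) + ((-14)² + 12*(-2)) = ((4 - 1*9) + 100) + (196 - 24) = ((4 - 9) + 100) + 172 = (-5 + 100) + 172 = 95 + 172 = 267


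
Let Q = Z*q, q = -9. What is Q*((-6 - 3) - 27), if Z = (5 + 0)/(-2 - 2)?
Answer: -405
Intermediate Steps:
Z = -5/4 (Z = 5/(-4) = 5*(-¼) = -5/4 ≈ -1.2500)
Q = 45/4 (Q = -5/4*(-9) = 45/4 ≈ 11.250)
Q*((-6 - 3) - 27) = 45*((-6 - 3) - 27)/4 = 45*(-9 - 27)/4 = (45/4)*(-36) = -405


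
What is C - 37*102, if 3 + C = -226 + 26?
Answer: -3977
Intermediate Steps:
C = -203 (C = -3 + (-226 + 26) = -3 - 200 = -203)
C - 37*102 = -203 - 37*102 = -203 - 3774 = -3977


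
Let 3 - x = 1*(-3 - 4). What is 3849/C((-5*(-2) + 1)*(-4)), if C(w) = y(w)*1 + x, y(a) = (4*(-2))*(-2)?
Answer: 3849/26 ≈ 148.04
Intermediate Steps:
y(a) = 16 (y(a) = -8*(-2) = 16)
x = 10 (x = 3 - (-3 - 4) = 3 - (-7) = 3 - 1*(-7) = 3 + 7 = 10)
C(w) = 26 (C(w) = 16*1 + 10 = 16 + 10 = 26)
3849/C((-5*(-2) + 1)*(-4)) = 3849/26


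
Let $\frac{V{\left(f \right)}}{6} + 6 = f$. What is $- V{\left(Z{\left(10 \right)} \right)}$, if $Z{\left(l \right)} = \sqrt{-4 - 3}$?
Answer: $36 - 6 i \sqrt{7} \approx 36.0 - 15.875 i$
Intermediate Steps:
$Z{\left(l \right)} = i \sqrt{7}$ ($Z{\left(l \right)} = \sqrt{-7} = i \sqrt{7}$)
$V{\left(f \right)} = -36 + 6 f$
$- V{\left(Z{\left(10 \right)} \right)} = - (-36 + 6 i \sqrt{7}) = 36 - 6 i \sqrt{7}$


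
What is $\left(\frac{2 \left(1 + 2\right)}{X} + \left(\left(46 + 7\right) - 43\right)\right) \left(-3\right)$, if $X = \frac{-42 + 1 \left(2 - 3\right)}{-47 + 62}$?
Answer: $- \frac{1020}{43} \approx -23.721$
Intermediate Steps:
$X = - \frac{43}{15}$ ($X = \frac{-42 + 1 \left(-1\right)}{15} = \left(-42 - 1\right) \frac{1}{15} = \left(-43\right) \frac{1}{15} = - \frac{43}{15} \approx -2.8667$)
$\left(\frac{2 \left(1 + 2\right)}{X} + \left(\left(46 + 7\right) - 43\right)\right) \left(-3\right) = \left(\frac{2 \left(1 + 2\right)}{- \frac{43}{15}} + \left(\left(46 + 7\right) - 43\right)\right) \left(-3\right) = \left(2 \cdot 3 \left(- \frac{15}{43}\right) + \left(53 - 43\right)\right) \left(-3\right) = \left(6 \left(- \frac{15}{43}\right) + 10\right) \left(-3\right) = \left(- \frac{90}{43} + 10\right) \left(-3\right) = \frac{340}{43} \left(-3\right) = - \frac{1020}{43}$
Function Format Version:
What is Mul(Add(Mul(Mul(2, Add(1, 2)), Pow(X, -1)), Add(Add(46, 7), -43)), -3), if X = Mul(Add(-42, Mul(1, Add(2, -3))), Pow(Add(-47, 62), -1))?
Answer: Rational(-1020, 43) ≈ -23.721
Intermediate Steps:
X = Rational(-43, 15) (X = Mul(Add(-42, Mul(1, -1)), Pow(15, -1)) = Mul(Add(-42, -1), Rational(1, 15)) = Mul(-43, Rational(1, 15)) = Rational(-43, 15) ≈ -2.8667)
Mul(Add(Mul(Mul(2, Add(1, 2)), Pow(X, -1)), Add(Add(46, 7), -43)), -3) = Mul(Add(Mul(Mul(2, Add(1, 2)), Pow(Rational(-43, 15), -1)), Add(Add(46, 7), -43)), -3) = Mul(Add(Mul(Mul(2, 3), Rational(-15, 43)), Add(53, -43)), -3) = Mul(Add(Mul(6, Rational(-15, 43)), 10), -3) = Mul(Add(Rational(-90, 43), 10), -3) = Mul(Rational(340, 43), -3) = Rational(-1020, 43)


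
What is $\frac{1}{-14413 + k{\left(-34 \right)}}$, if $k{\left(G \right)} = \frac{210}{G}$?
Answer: $- \frac{17}{245126} \approx -6.9352 \cdot 10^{-5}$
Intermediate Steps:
$\frac{1}{-14413 + k{\left(-34 \right)}} = \frac{1}{-14413 + \frac{210}{-34}} = \frac{1}{-14413 + 210 \left(- \frac{1}{34}\right)} = \frac{1}{-14413 - \frac{105}{17}} = \frac{1}{- \frac{245126}{17}} = - \frac{17}{245126}$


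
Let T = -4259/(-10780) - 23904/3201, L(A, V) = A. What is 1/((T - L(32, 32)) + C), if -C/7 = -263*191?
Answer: 1045660/367645614823 ≈ 2.8442e-6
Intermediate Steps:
T = -7395517/1045660 (T = -4259*(-1/10780) - 23904*1/3201 = 4259/10780 - 7968/1067 = -7395517/1045660 ≈ -7.0726)
C = 351631 (C = -(-1841)*191 = -7*(-50233) = 351631)
1/((T - L(32, 32)) + C) = 1/((-7395517/1045660 - 1*32) + 351631) = 1/((-7395517/1045660 - 32) + 351631) = 1/(-40856637/1045660 + 351631) = 1/(367645614823/1045660) = 1045660/367645614823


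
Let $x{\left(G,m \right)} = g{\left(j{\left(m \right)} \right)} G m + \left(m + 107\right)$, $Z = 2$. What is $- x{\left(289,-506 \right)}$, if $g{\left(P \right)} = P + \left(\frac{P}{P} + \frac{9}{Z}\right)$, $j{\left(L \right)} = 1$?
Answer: $950920$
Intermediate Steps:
$g{\left(P \right)} = \frac{11}{2} + P$ ($g{\left(P \right)} = P + \left(\frac{P}{P} + \frac{9}{2}\right) = P + \left(1 + 9 \cdot \frac{1}{2}\right) = P + \left(1 + \frac{9}{2}\right) = P + \frac{11}{2} = \frac{11}{2} + P$)
$x{\left(G,m \right)} = 107 + m + \frac{13 G m}{2}$ ($x{\left(G,m \right)} = \left(\frac{11}{2} + 1\right) G m + \left(m + 107\right) = \frac{13 G}{2} m + \left(107 + m\right) = \frac{13 G m}{2} + \left(107 + m\right) = 107 + m + \frac{13 G m}{2}$)
$- x{\left(289,-506 \right)} = - (107 - 506 + \frac{13}{2} \cdot 289 \left(-506\right)) = - (107 - 506 - 950521) = \left(-1\right) \left(-950920\right) = 950920$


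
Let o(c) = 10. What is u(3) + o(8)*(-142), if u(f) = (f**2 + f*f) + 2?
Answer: -1400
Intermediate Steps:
u(f) = 2 + 2*f**2 (u(f) = (f**2 + f**2) + 2 = 2*f**2 + 2 = 2 + 2*f**2)
u(3) + o(8)*(-142) = (2 + 2*3**2) + 10*(-142) = (2 + 2*9) - 1420 = (2 + 18) - 1420 = 20 - 1420 = -1400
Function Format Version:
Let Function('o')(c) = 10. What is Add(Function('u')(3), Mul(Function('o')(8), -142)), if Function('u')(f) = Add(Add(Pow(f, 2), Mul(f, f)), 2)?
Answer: -1400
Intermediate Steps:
Function('u')(f) = Add(2, Mul(2, Pow(f, 2))) (Function('u')(f) = Add(Add(Pow(f, 2), Pow(f, 2)), 2) = Add(Mul(2, Pow(f, 2)), 2) = Add(2, Mul(2, Pow(f, 2))))
Add(Function('u')(3), Mul(Function('o')(8), -142)) = Add(Add(2, Mul(2, Pow(3, 2))), Mul(10, -142)) = Add(Add(2, Mul(2, 9)), -1420) = Add(Add(2, 18), -1420) = Add(20, -1420) = -1400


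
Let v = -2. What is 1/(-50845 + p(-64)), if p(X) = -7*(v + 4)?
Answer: -1/50859 ≈ -1.9662e-5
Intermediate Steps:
p(X) = -14 (p(X) = -7*(-2 + 4) = -7*2 = -14)
1/(-50845 + p(-64)) = 1/(-50845 - 14) = 1/(-50859) = -1/50859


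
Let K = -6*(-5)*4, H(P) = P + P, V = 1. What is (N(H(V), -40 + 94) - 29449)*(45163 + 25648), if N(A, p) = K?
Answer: -2076815819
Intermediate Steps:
H(P) = 2*P
K = 120 (K = 30*4 = 120)
N(A, p) = 120
(N(H(V), -40 + 94) - 29449)*(45163 + 25648) = (120 - 29449)*(45163 + 25648) = -29329*70811 = -2076815819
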